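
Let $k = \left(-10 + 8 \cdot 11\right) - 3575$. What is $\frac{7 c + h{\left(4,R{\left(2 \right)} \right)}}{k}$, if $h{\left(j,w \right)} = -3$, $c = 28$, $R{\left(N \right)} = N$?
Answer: $- \frac{193}{3497} \approx -0.05519$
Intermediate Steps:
$k = -3497$ ($k = \left(-10 + 88\right) - 3575 = 78 - 3575 = -3497$)
$\frac{7 c + h{\left(4,R{\left(2 \right)} \right)}}{k} = \frac{7 \cdot 28 - 3}{-3497} = \left(196 - 3\right) \left(- \frac{1}{3497}\right) = 193 \left(- \frac{1}{3497}\right) = - \frac{193}{3497}$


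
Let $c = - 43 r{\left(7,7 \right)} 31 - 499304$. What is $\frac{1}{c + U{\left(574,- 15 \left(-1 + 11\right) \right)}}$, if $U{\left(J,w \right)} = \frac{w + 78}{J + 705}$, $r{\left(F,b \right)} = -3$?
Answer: $- \frac{1279}{633495167} \approx -2.019 \cdot 10^{-6}$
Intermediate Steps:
$U{\left(J,w \right)} = \frac{78 + w}{705 + J}$
$c = -495305$ ($c = \left(-43\right) \left(-3\right) 31 - 499304 = 129 \cdot 31 - 499304 = 3999 - 499304 = -495305$)
$\frac{1}{c + U{\left(574,- 15 \left(-1 + 11\right) \right)}} = \frac{1}{-495305 + \frac{78 - 15 \left(-1 + 11\right)}{705 + 574}} = \frac{1}{-495305 + \frac{78 - 150}{1279}} = \frac{1}{-495305 + \frac{1}{1279} \left(-72\right)} = \frac{1}{-495305 - \frac{72}{1279}} = \frac{1}{- \frac{633495167}{1279}} = - \frac{1279}{633495167}$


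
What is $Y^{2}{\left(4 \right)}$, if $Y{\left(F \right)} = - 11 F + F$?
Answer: $1600$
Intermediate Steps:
$Y{\left(F \right)} = - 10 F$
$Y^{2}{\left(4 \right)} = \left(\left(-10\right) 4\right)^{2} = \left(-40\right)^{2} = 1600$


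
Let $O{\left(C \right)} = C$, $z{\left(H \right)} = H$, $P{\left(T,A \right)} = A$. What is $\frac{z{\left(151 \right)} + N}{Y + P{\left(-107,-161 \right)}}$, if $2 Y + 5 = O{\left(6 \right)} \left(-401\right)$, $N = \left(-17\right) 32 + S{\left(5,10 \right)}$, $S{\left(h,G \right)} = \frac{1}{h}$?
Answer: $\frac{3928}{13665} \approx 0.28745$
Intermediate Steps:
$N = - \frac{2719}{5}$ ($N = \left(-17\right) 32 + \frac{1}{5} = -544 + \frac{1}{5} = - \frac{2719}{5} \approx -543.8$)
$Y = - \frac{2411}{2}$ ($Y = - \frac{5}{2} + \frac{6 \left(-401\right)}{2} = - \frac{5}{2} + \frac{1}{2} \left(-2406\right) = - \frac{5}{2} - 1203 = - \frac{2411}{2} \approx -1205.5$)
$\frac{z{\left(151 \right)} + N}{Y + P{\left(-107,-161 \right)}} = \frac{151 - \frac{2719}{5}}{- \frac{2411}{2} - 161} = - \frac{1964}{5 \left(- \frac{2733}{2}\right)} = \left(- \frac{1964}{5}\right) \left(- \frac{2}{2733}\right) = \frac{3928}{13665}$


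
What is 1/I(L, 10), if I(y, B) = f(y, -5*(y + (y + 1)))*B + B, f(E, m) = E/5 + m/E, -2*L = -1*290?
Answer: 29/5790 ≈ 0.0050086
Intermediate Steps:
L = 145 (L = -(-1)*290/2 = -½*(-290) = 145)
f(E, m) = E/5 + m/E (f(E, m) = E*(⅕) + m/E = E/5 + m/E)
I(y, B) = B + B*(y/5 + (-5 - 10*y)/y) (I(y, B) = (y/5 + (-5*(y + (y + 1)))/y)*B + B = (y/5 + (-5*(y + (1 + y)))/y)*B + B = (y/5 + (-5*(1 + 2*y))/y)*B + B = (y/5 + (-5 - 10*y)/y)*B + B = B*(y/5 + (-5 - 10*y)/y) + B = B + B*(y/5 + (-5 - 10*y)/y))
1/I(L, 10) = 1/((⅕)*10*(-25 + 145² - 45*145)/145) = 1/((⅕)*10*(1/145)*(-25 + 21025 - 6525)) = 1/((⅕)*10*(1/145)*14475) = 1/(5790/29) = 29/5790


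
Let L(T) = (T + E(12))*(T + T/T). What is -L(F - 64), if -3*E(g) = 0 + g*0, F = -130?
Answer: -37442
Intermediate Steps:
E(g) = 0 (E(g) = -(0 + g*0)/3 = -(0 + 0)/3 = -1/3*0 = 0)
L(T) = T*(1 + T) (L(T) = (T + 0)*(T + T/T) = T*(T + 1) = T*(1 + T))
-L(F - 64) = -(-130 - 64)*(1 + (-130 - 64)) = -(-194)*(1 - 194) = -(-194)*(-193) = -1*37442 = -37442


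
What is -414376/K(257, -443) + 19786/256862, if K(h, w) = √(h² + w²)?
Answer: 9893/128431 - 207188*√262298/131149 ≈ -809.01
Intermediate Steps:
-414376/K(257, -443) + 19786/256862 = -414376/√(257² + (-443)²) + 19786/256862 = -414376/√(66049 + 196249) + 19786*(1/256862) = -414376*√262298/262298 + 9893/128431 = -207188*√262298/131149 + 9893/128431 = 9893/128431 - 207188*√262298/131149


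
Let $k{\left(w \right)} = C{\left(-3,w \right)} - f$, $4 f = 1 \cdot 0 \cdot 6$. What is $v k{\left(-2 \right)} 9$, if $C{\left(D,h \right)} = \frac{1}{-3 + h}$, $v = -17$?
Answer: $\frac{153}{5} \approx 30.6$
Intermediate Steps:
$f = 0$ ($f = \frac{1 \cdot 0 \cdot 6}{4} = \frac{0 \cdot 6}{4} = \frac{1}{4} \cdot 0 = 0$)
$k{\left(w \right)} = \frac{1}{-3 + w}$ ($k{\left(w \right)} = \frac{1}{-3 + w} - 0 = \frac{1}{-3 + w} + 0 = \frac{1}{-3 + w}$)
$v k{\left(-2 \right)} 9 = - \frac{17}{-3 - 2} \cdot 9 = - \frac{17}{-5} \cdot 9 = \left(-17\right) \left(- \frac{1}{5}\right) 9 = \frac{17}{5} \cdot 9 = \frac{153}{5}$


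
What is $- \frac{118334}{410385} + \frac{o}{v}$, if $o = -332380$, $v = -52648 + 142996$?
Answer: $- \frac{12257917211}{3089788665} \approx -3.9672$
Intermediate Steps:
$v = 90348$
$- \frac{118334}{410385} + \frac{o}{v} = - \frac{118334}{410385} - \frac{332380}{90348} = \left(-118334\right) \frac{1}{410385} - \frac{83095}{22587} = - \frac{118334}{410385} - \frac{83095}{22587} = - \frac{12257917211}{3089788665}$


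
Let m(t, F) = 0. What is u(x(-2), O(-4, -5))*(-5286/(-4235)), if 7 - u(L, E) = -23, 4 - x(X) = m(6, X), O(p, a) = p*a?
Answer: 31716/847 ≈ 37.445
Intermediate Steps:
O(p, a) = a*p
x(X) = 4 (x(X) = 4 - 1*0 = 4 + 0 = 4)
u(L, E) = 30 (u(L, E) = 7 - 1*(-23) = 7 + 23 = 30)
u(x(-2), O(-4, -5))*(-5286/(-4235)) = 30*(-5286/(-4235)) = 30*(-5286*(-1/4235)) = 30*(5286/4235) = 31716/847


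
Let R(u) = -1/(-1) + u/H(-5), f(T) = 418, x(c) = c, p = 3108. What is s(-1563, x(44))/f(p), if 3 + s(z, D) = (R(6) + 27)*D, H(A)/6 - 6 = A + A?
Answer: 609/209 ≈ 2.9139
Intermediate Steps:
H(A) = 36 + 12*A (H(A) = 36 + 6*(A + A) = 36 + 6*(2*A) = 36 + 12*A)
R(u) = 1 - u/24 (R(u) = -1/(-1) + u/(36 + 12*(-5)) = -1*(-1) + u/(36 - 60) = 1 + u/(-24) = 1 + u*(-1/24) = 1 - u/24)
s(z, D) = -3 + 111*D/4 (s(z, D) = -3 + ((1 - 1/24*6) + 27)*D = -3 + ((1 - ¼) + 27)*D = -3 + (¾ + 27)*D = -3 + 111*D/4)
s(-1563, x(44))/f(p) = (-3 + (111/4)*44)/418 = (-3 + 1221)*(1/418) = 1218*(1/418) = 609/209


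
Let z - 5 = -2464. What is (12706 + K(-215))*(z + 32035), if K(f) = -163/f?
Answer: 80800241928/215 ≈ 3.7582e+8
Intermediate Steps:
z = -2459 (z = 5 - 2464 = -2459)
(12706 + K(-215))*(z + 32035) = (12706 - 163/(-215))*(-2459 + 32035) = (12706 - 163*(-1/215))*29576 = (12706 + 163/215)*29576 = (2731953/215)*29576 = 80800241928/215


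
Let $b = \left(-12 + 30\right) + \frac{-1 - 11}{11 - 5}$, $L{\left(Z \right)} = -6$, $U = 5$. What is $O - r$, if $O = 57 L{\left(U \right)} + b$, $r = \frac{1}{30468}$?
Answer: $- \frac{9932569}{30468} \approx -326.0$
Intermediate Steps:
$b = 16$ ($b = 18 - \frac{12}{6} = 18 - 2 = 16$)
$r = \frac{1}{30468} \approx 3.2821 \cdot 10^{-5}$
$O = -326$ ($O = 57 \left(-6\right) + 16 = -342 + 16 = -326$)
$O - r = -326 - \frac{1}{30468} = - \frac{9932569}{30468}$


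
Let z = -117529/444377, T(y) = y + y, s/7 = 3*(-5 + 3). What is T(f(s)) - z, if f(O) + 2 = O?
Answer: -38987647/444377 ≈ -87.735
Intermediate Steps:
s = -42 (s = 7*(3*(-5 + 3)) = 7*(3*(-2)) = 7*(-6) = -42)
f(O) = -2 + O
T(y) = 2*y
z = -117529/444377 (z = -117529*1/444377 = -117529/444377 ≈ -0.26448)
T(f(s)) - z = 2*(-2 - 42) - 1*(-117529/444377) = 2*(-44) + 117529/444377 = -88 + 117529/444377 = -38987647/444377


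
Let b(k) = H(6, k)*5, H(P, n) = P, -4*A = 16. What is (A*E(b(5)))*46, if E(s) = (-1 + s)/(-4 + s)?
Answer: -2668/13 ≈ -205.23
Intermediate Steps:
A = -4 (A = -1/4*16 = -4)
b(k) = 30 (b(k) = 6*5 = 30)
E(s) = (-1 + s)/(-4 + s)
(A*E(b(5)))*46 = -4*(-1 + 30)/(-4 + 30)*46 = -4*29/26*46 = -58/13*46 = -2668/13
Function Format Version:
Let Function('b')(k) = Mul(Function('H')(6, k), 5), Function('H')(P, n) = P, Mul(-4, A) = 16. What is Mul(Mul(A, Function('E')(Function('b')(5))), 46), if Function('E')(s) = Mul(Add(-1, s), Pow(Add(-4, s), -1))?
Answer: Rational(-2668, 13) ≈ -205.23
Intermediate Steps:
A = -4 (A = Mul(Rational(-1, 4), 16) = -4)
Function('b')(k) = 30 (Function('b')(k) = Mul(6, 5) = 30)
Function('E')(s) = Mul(Pow(Add(-4, s), -1), Add(-1, s))
Mul(Mul(A, Function('E')(Function('b')(5))), 46) = Mul(Mul(-4, Mul(Pow(Add(-4, 30), -1), Add(-1, 30))), 46) = Mul(Mul(-4, Mul(Pow(26, -1), 29)), 46) = Mul(Mul(-4, Mul(Rational(1, 26), 29)), 46) = Mul(Mul(-4, Rational(29, 26)), 46) = Mul(Rational(-58, 13), 46) = Rational(-2668, 13)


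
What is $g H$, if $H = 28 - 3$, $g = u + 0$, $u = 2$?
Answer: $50$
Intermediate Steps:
$g = 2$ ($g = 2 + 0 = 2$)
$H = 25$ ($H = 28 - 3 = 25$)
$g H = 2 \cdot 25 = 50$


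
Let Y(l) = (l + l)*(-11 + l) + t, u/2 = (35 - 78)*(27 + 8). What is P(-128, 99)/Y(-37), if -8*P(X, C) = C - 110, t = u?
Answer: 11/4336 ≈ 0.0025369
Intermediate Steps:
u = -3010 (u = 2*((35 - 78)*(27 + 8)) = 2*(-43*35) = 2*(-1505) = -3010)
t = -3010
Y(l) = -3010 + 2*l*(-11 + l) (Y(l) = (l + l)*(-11 + l) - 3010 = (2*l)*(-11 + l) - 3010 = 2*l*(-11 + l) - 3010 = -3010 + 2*l*(-11 + l))
P(X, C) = 55/4 - C/8 (P(X, C) = -(C - 110)/8 = -(-110 + C)/8 = 55/4 - C/8)
P(-128, 99)/Y(-37) = (55/4 - ⅛*99)/(-3010 - 22*(-37) + 2*(-37)²) = (55/4 - 99/8)/(-3010 + 814 + 2*1369) = 11/(8*(-3010 + 814 + 2738)) = (11/8)/542 = (11/8)*(1/542) = 11/4336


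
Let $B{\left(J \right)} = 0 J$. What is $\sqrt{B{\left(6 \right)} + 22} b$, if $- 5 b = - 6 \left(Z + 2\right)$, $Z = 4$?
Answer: $\frac{36 \sqrt{22}}{5} \approx 33.771$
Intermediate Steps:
$B{\left(J \right)} = 0$
$b = \frac{36}{5}$ ($b = - \frac{\left(-6\right) \left(4 + 2\right)}{5} = - \frac{\left(-6\right) 6}{5} = \left(- \frac{1}{5}\right) \left(-36\right) = \frac{36}{5} \approx 7.2$)
$\sqrt{B{\left(6 \right)} + 22} b = \sqrt{0 + 22} \cdot \frac{36}{5} = \sqrt{22} \cdot \frac{36}{5} = \frac{36 \sqrt{22}}{5}$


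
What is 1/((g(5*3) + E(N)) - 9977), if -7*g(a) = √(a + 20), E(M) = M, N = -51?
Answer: -70196/703925483 + √35/703925483 ≈ -9.9712e-5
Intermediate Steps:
g(a) = -√(20 + a)/7 (g(a) = -√(a + 20)/7 = -√(20 + a)/7)
1/((g(5*3) + E(N)) - 9977) = 1/((-√(20 + 5*3)/7 - 51) - 9977) = 1/((-√(20 + 15)/7 - 51) - 9977) = 1/((-√35/7 - 51) - 9977) = 1/((-51 - √35/7) - 9977) = 1/(-10028 - √35/7)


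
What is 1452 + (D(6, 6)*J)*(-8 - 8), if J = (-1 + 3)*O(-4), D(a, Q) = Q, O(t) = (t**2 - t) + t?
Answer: -1620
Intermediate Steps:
O(t) = t**2
J = 32 (J = (-1 + 3)*(-4)**2 = 2*16 = 32)
1452 + (D(6, 6)*J)*(-8 - 8) = 1452 + (6*32)*(-8 - 8) = 1452 + 192*(-16) = 1452 - 3072 = -1620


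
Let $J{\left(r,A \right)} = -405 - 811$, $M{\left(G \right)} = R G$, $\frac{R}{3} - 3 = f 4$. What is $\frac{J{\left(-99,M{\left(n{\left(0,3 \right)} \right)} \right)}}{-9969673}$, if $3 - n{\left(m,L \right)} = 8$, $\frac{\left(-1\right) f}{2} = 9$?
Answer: $\frac{1216}{9969673} \approx 0.00012197$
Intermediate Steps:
$f = -18$ ($f = \left(-2\right) 9 = -18$)
$n{\left(m,L \right)} = -5$ ($n{\left(m,L \right)} = 3 - 8 = -5$)
$R = -207$ ($R = 9 + 3 \left(\left(-18\right) 4\right) = 9 + 3 \left(-72\right) = 9 - 216 = -207$)
$M{\left(G \right)} = - 207 G$
$J{\left(r,A \right)} = -1216$ ($J{\left(r,A \right)} = -405 - 811 = -1216$)
$\frac{J{\left(-99,M{\left(n{\left(0,3 \right)} \right)} \right)}}{-9969673} = - \frac{1216}{-9969673} = \left(-1216\right) \left(- \frac{1}{9969673}\right) = \frac{1216}{9969673}$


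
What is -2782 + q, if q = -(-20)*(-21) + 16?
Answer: -3186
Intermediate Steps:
q = -404 (q = -20*21 + 16 = -420 + 16 = -404)
-2782 + q = -2782 - 404 = -3186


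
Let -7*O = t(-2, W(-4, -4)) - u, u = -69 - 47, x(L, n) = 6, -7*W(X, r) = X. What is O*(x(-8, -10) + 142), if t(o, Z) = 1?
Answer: -17316/7 ≈ -2473.7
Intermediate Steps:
W(X, r) = -X/7
u = -116
O = -117/7 (O = -(1 - 1*(-116))/7 = -(1 + 116)/7 = -⅐*117 = -117/7 ≈ -16.714)
O*(x(-8, -10) + 142) = -117*(6 + 142)/7 = -117/7*148 = -17316/7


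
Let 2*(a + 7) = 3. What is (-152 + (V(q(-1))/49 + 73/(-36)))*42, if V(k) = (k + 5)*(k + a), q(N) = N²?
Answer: -272677/42 ≈ -6492.3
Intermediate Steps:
a = -11/2 (a = -7 + (½)*3 = -7 + 3/2 = -11/2 ≈ -5.5000)
V(k) = (5 + k)*(-11/2 + k) (V(k) = (k + 5)*(k - 11/2) = (5 + k)*(-11/2 + k))
(-152 + (V(q(-1))/49 + 73/(-36)))*42 = (-152 + ((-55/2 + ((-1)²)² - ½*(-1)²)/49 + 73/(-36)))*42 = (-152 + ((-55/2 + 1² - ½*1)*(1/49) + 73*(-1/36)))*42 = (-152 + ((-55/2 + 1 - ½)*(1/49) - 73/36))*42 = (-152 + (-27*1/49 - 73/36))*42 = (-152 + (-27/49 - 73/36))*42 = (-152 - 4549/1764)*42 = -272677/1764*42 = -272677/42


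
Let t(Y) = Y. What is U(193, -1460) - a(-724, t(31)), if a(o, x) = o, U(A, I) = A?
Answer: 917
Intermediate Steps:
U(193, -1460) - a(-724, t(31)) = 193 - 1*(-724) = 193 + 724 = 917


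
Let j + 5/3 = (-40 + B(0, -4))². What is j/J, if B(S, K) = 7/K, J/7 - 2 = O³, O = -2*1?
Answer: -11941/288 ≈ -41.462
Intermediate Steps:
O = -2
J = -42 (J = 14 + 7*(-2)³ = 14 + 7*(-8) = 14 - 56 = -42)
j = 83587/48 (j = -5/3 + (-40 + 7/(-4))² = -5/3 + (-40 + 7*(-¼))² = -5/3 + (-40 - 7/4)² = -5/3 + (-167/4)² = -5/3 + 27889/16 = 83587/48 ≈ 1741.4)
j/J = (83587/48)/(-42) = (83587/48)*(-1/42) = -11941/288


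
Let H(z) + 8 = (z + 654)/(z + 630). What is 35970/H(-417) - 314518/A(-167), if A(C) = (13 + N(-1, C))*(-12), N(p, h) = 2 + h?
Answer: -802009697/148656 ≈ -5395.1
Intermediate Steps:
H(z) = -8 + (654 + z)/(630 + z) (H(z) = -8 + (z + 654)/(z + 630) = -8 + (654 + z)/(630 + z))
A(C) = -180 - 12*C (A(C) = (13 + (2 + C))*(-12) = (15 + C)*(-12) = -180 - 12*C)
35970/H(-417) - 314518/A(-167) = 35970/(((-4386 - 7*(-417))/(630 - 417))) - 314518/(-180 - 12*(-167)) = 35970/(((-4386 + 2919)/213)) - 314518/(-180 + 2004) = 35970/(((1/213)*(-1467))) - 314518/1824 = 35970/(-489/71) - 314518*1/1824 = 35970*(-71/489) - 157259/912 = -851290/163 - 157259/912 = -802009697/148656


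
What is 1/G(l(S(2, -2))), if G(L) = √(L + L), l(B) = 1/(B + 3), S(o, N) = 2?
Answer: √10/2 ≈ 1.5811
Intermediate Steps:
l(B) = 1/(3 + B)
G(L) = √2*√L (G(L) = √(2*L) = √2*√L)
1/G(l(S(2, -2))) = 1/(√2*√(1/(3 + 2))) = 1/(√2*√(1/5)) = 1/(√2*√(⅕)) = 1/(√2*(√5/5)) = 1/(√10/5) = √10/2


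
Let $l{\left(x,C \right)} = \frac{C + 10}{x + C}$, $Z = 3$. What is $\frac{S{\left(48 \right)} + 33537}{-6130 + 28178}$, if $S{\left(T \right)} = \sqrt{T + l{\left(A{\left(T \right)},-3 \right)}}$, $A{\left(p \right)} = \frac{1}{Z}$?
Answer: $\frac{33537}{22048} + \frac{11 \sqrt{6}}{88192} \approx 1.5214$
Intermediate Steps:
$A{\left(p \right)} = \frac{1}{3}$
$l{\left(x,C \right)} = \frac{10 + C}{C + x}$
$S{\left(T \right)} = \sqrt{- \frac{21}{8} + T}$ ($S{\left(T \right)} = \sqrt{T + \frac{10 - 3}{-3 + \frac{1}{3}}} = \sqrt{T + \frac{1}{- \frac{8}{3}} \cdot 7} = \sqrt{T - \frac{21}{8}} = \sqrt{- \frac{21}{8} + T}$)
$\frac{S{\left(48 \right)} + 33537}{-6130 + 28178} = \frac{\frac{\sqrt{-42 + 16 \cdot 48}}{4} + 33537}{-6130 + 28178} = \frac{\frac{\sqrt{-42 + 768}}{4} + 33537}{22048} = \left(\frac{\sqrt{726}}{4} + 33537\right) \frac{1}{22048} = \left(\frac{11 \sqrt{6}}{4} + 33537\right) \frac{1}{22048} = \left(33537 + \frac{11 \sqrt{6}}{4}\right) \frac{1}{22048} = \frac{33537}{22048} + \frac{11 \sqrt{6}}{88192}$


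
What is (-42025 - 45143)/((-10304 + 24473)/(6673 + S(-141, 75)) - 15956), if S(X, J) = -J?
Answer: 575134464/105263519 ≈ 5.4638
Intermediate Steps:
(-42025 - 45143)/((-10304 + 24473)/(6673 + S(-141, 75)) - 15956) = (-42025 - 45143)/((-10304 + 24473)/(6673 - 1*75) - 15956) = -87168/(14169/(6673 - 75) - 15956) = -87168/(14169/6598 - 15956) = -87168/(-105263519/6598) = -87168*(-6598/105263519) = 575134464/105263519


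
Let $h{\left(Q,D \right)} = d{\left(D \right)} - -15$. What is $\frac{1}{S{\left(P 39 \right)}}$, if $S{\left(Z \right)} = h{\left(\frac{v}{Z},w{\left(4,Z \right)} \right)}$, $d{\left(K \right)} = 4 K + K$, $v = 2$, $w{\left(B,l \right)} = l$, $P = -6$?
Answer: $- \frac{1}{1155} \approx -0.0008658$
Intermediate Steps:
$d{\left(K \right)} = 5 K$
$h{\left(Q,D \right)} = 15 + 5 D$ ($h{\left(Q,D \right)} = 5 D - -15 = 5 D + 15 = 15 + 5 D$)
$S{\left(Z \right)} = 15 + 5 Z$
$\frac{1}{S{\left(P 39 \right)}} = \frac{1}{15 + 5 \left(\left(-6\right) 39\right)} = \frac{1}{15 + 5 \left(-234\right)} = \frac{1}{15 - 1170} = \frac{1}{-1155} = - \frac{1}{1155}$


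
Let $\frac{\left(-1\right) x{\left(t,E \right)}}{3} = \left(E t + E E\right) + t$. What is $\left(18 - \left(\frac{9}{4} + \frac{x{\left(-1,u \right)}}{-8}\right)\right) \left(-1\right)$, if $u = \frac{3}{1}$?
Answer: $- \frac{111}{8} \approx -13.875$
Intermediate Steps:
$u = 3$ ($u = 3 \cdot 1 = 3$)
$x{\left(t,E \right)} = - 3 t - 3 E^{2} - 3 E t$ ($x{\left(t,E \right)} = - 3 \left(\left(E t + E E\right) + t\right) = - 3 \left(\left(E t + E^{2}\right) + t\right) = - 3 \left(\left(E^{2} + E t\right) + t\right) = - 3 \left(t + E^{2} + E t\right) = - 3 t - 3 E^{2} - 3 E t$)
$\left(18 - \left(\frac{9}{4} + \frac{x{\left(-1,u \right)}}{-8}\right)\right) \left(-1\right) = \left(18 - \left(\frac{9}{4} + \frac{\left(-3\right) \left(-1\right) - 3 \cdot 3^{2} - 9 \left(-1\right)}{-8}\right)\right) \left(-1\right) = \left(18 - \left(9 \cdot \frac{1}{4} + \left(3 - 27 + 9\right) \left(- \frac{1}{8}\right)\right)\right) \left(-1\right) = \left(18 - \left(\frac{9}{4} + \left(3 - 27 + 9\right) \left(- \frac{1}{8}\right)\right)\right) \left(-1\right) = \left(18 - \left(\frac{9}{4} - - \frac{15}{8}\right)\right) \left(-1\right) = \left(18 - \left(\frac{9}{4} + \frac{15}{8}\right)\right) \left(-1\right) = \left(18 - \frac{33}{8}\right) \left(-1\right) = \frac{111}{8} \left(-1\right) = - \frac{111}{8}$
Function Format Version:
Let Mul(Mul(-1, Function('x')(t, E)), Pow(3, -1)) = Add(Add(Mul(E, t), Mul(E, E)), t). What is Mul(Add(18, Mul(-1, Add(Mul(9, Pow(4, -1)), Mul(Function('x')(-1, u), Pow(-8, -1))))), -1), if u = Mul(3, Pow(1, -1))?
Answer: Rational(-111, 8) ≈ -13.875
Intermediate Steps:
u = 3 (u = Mul(3, 1) = 3)
Function('x')(t, E) = Add(Mul(-3, t), Mul(-3, Pow(E, 2)), Mul(-3, E, t)) (Function('x')(t, E) = Mul(-3, Add(Add(Mul(E, t), Mul(E, E)), t)) = Mul(-3, Add(Add(Mul(E, t), Pow(E, 2)), t)) = Mul(-3, Add(Add(Pow(E, 2), Mul(E, t)), t)) = Mul(-3, Add(t, Pow(E, 2), Mul(E, t))) = Add(Mul(-3, t), Mul(-3, Pow(E, 2)), Mul(-3, E, t)))
Mul(Add(18, Mul(-1, Add(Mul(9, Pow(4, -1)), Mul(Function('x')(-1, u), Pow(-8, -1))))), -1) = Mul(Add(18, Mul(-1, Add(Mul(9, Pow(4, -1)), Mul(Add(Mul(-3, -1), Mul(-3, Pow(3, 2)), Mul(-3, 3, -1)), Pow(-8, -1))))), -1) = Mul(Add(18, Mul(-1, Add(Mul(9, Rational(1, 4)), Mul(Add(3, Mul(-3, 9), 9), Rational(-1, 8))))), -1) = Mul(Add(18, Mul(-1, Add(Rational(9, 4), Mul(Add(3, -27, 9), Rational(-1, 8))))), -1) = Mul(Add(18, Mul(-1, Add(Rational(9, 4), Mul(-15, Rational(-1, 8))))), -1) = Mul(Add(18, Mul(-1, Add(Rational(9, 4), Rational(15, 8)))), -1) = Mul(Add(18, Mul(-1, Rational(33, 8))), -1) = Mul(Add(18, Rational(-33, 8)), -1) = Mul(Rational(111, 8), -1) = Rational(-111, 8)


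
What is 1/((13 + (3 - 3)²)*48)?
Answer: 1/624 ≈ 0.0016026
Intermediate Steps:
1/((13 + (3 - 3)²)*48) = 1/((13 + 0²)*48) = 1/((13 + 0)*48) = 1/(13*48) = 1/624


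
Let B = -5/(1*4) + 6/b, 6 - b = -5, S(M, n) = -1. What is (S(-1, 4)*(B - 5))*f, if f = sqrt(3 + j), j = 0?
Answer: 251*sqrt(3)/44 ≈ 9.8806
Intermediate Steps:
b = 11 (b = 6 - 1*(-5) = 6 + 5 = 11)
B = -31/44 (B = -5/(1*4) + 6/11 = -5/4 + 6*(1/11) = -5*1/4 + 6/11 = -5/4 + 6/11 = -31/44 ≈ -0.70455)
f = sqrt(3) (f = sqrt(3 + 0) = sqrt(3) ≈ 1.7320)
(S(-1, 4)*(B - 5))*f = (-(-31/44 - 5))*sqrt(3) = (-1*(-251/44))*sqrt(3) = 251*sqrt(3)/44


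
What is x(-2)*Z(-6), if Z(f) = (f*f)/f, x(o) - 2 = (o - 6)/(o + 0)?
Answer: -36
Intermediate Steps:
x(o) = 2 + (-6 + o)/o (x(o) = 2 + (o - 6)/(o + 0) = 2 + (-6 + o)/o)
Z(f) = f (Z(f) = f**2/f = f)
x(-2)*Z(-6) = (3 - 6/(-2))*(-6) = (3 - 6*(-1/2))*(-6) = (3 + 3)*(-6) = 6*(-6) = -36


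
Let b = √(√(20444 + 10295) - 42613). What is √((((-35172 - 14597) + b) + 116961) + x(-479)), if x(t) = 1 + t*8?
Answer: √(63361 + I*√(42613 - √30739)) ≈ 251.72 + 0.4092*I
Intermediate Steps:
b = √(-42613 + √30739) (b = √(√30739 - 42613) = √(-42613 + √30739) ≈ 206.0*I)
x(t) = 1 + 8*t
√((((-35172 - 14597) + b) + 116961) + x(-479)) = √((((-35172 - 14597) + √(-42613 + √30739)) + 116961) + (1 + 8*(-479))) = √(((-49769 + √(-42613 + √30739)) + 116961) + (1 - 3832)) = √((67192 + √(-42613 + √30739)) - 3831) = √(63361 + √(-42613 + √30739))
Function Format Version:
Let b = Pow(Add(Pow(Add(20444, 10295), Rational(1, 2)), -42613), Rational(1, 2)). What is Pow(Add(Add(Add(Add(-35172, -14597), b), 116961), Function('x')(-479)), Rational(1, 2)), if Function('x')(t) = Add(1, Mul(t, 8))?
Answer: Pow(Add(63361, Mul(I, Pow(Add(42613, Mul(-1, Pow(30739, Rational(1, 2)))), Rational(1, 2)))), Rational(1, 2)) ≈ Add(251.72, Mul(0.4092, I))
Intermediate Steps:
b = Pow(Add(-42613, Pow(30739, Rational(1, 2))), Rational(1, 2)) (b = Pow(Add(Pow(30739, Rational(1, 2)), -42613), Rational(1, 2)) = Pow(Add(-42613, Pow(30739, Rational(1, 2))), Rational(1, 2)) ≈ Mul(206.00, I))
Function('x')(t) = Add(1, Mul(8, t))
Pow(Add(Add(Add(Add(-35172, -14597), b), 116961), Function('x')(-479)), Rational(1, 2)) = Pow(Add(Add(Add(Add(-35172, -14597), Pow(Add(-42613, Pow(30739, Rational(1, 2))), Rational(1, 2))), 116961), Add(1, Mul(8, -479))), Rational(1, 2)) = Pow(Add(Add(Add(-49769, Pow(Add(-42613, Pow(30739, Rational(1, 2))), Rational(1, 2))), 116961), Add(1, -3832)), Rational(1, 2)) = Pow(Add(Add(67192, Pow(Add(-42613, Pow(30739, Rational(1, 2))), Rational(1, 2))), -3831), Rational(1, 2)) = Pow(Add(63361, Pow(Add(-42613, Pow(30739, Rational(1, 2))), Rational(1, 2))), Rational(1, 2))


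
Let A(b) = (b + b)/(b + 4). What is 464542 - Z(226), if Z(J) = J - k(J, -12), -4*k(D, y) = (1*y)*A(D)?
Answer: 53397018/115 ≈ 4.6432e+5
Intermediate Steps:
A(b) = 2*b/(4 + b) (A(b) = (2*b)/(4 + b) = 2*b/(4 + b))
k(D, y) = -D*y/(2*(4 + D)) (k(D, y) = -1*y*2*D/(4 + D)/4 = -y*2*D/(4 + D)/4 = -D*y/(2*(4 + D)))
Z(J) = J - 12*J/(8 + 2*J) (Z(J) = J - (-1)*J*(-12)/(8 + 2*J) = J - 12*J/(8 + 2*J))
464542 - Z(226) = 464542 - 226*(-2 + 226)/(4 + 226) = 464542 - 226*224/230 = 464542 - 1*25312/115 = 464542 - 25312/115 = 53397018/115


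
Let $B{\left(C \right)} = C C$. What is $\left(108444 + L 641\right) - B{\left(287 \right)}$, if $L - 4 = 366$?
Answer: $263245$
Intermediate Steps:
$L = 370$ ($L = 4 + 366 = 370$)
$B{\left(C \right)} = C^{2}$
$\left(108444 + L 641\right) - B{\left(287 \right)} = \left(108444 + 370 \cdot 641\right) - 287^{2} = \left(108444 + 237170\right) - 82369 = 345614 - 82369 = 263245$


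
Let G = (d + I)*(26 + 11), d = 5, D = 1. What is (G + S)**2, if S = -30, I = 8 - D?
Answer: 171396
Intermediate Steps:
I = 7 (I = 8 - 1*1 = 8 - 1 = 7)
G = 444 (G = (5 + 7)*(26 + 11) = 12*37 = 444)
(G + S)**2 = (444 - 30)**2 = 414**2 = 171396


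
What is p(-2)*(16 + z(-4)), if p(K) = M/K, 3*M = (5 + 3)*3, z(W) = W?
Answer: -48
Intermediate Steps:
M = 8 (M = ((5 + 3)*3)/3 = (8*3)/3 = (1/3)*24 = 8)
p(K) = 8/K
p(-2)*(16 + z(-4)) = (8/(-2))*(16 - 4) = (8*(-1/2))*12 = -4*12 = -48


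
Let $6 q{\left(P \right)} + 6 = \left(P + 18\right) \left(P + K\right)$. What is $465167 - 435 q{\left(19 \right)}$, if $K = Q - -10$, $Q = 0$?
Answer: $\frac{775619}{2} \approx 3.8781 \cdot 10^{5}$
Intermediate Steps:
$K = 10$ ($K = 0 - -10 = 0 + 10 = 10$)
$q{\left(P \right)} = -1 + \frac{\left(10 + P\right) \left(18 + P\right)}{6}$ ($q{\left(P \right)} = -1 + \frac{\left(P + 18\right) \left(P + 10\right)}{6} = -1 + \frac{\left(18 + P\right) \left(10 + P\right)}{6} = -1 + \frac{\left(10 + P\right) \left(18 + P\right)}{6}$)
$465167 - 435 q{\left(19 \right)} = 465167 - 435 \left(29 + \frac{19^{2}}{6} + \frac{14}{3} \cdot 19\right) = 465167 - 435 \left(29 + \frac{1}{6} \cdot 361 + \frac{266}{3}\right) = 465167 - 435 \left(29 + \frac{361}{6} + \frac{266}{3}\right) = 465167 - 435 \cdot \frac{1067}{6} = 465167 - \frac{154715}{2} = \frac{775619}{2}$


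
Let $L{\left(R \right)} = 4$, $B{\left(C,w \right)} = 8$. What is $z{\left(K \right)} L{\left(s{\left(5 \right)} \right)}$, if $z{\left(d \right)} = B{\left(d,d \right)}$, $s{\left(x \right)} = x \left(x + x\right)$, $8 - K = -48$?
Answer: $32$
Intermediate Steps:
$K = 56$ ($K = 8 - -48 = 8 + 48 = 56$)
$s{\left(x \right)} = 2 x^{2}$ ($s{\left(x \right)} = x 2 x = 2 x^{2}$)
$z{\left(d \right)} = 8$
$z{\left(K \right)} L{\left(s{\left(5 \right)} \right)} = 8 \cdot 4 = 32$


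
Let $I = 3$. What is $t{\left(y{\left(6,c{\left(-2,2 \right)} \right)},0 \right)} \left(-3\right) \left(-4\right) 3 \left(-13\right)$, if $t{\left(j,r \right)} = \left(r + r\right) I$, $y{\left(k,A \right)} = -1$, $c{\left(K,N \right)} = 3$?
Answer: $0$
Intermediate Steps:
$t{\left(j,r \right)} = 6 r$ ($t{\left(j,r \right)} = \left(r + r\right) 3 = 2 r 3 = 6 r$)
$t{\left(y{\left(6,c{\left(-2,2 \right)} \right)},0 \right)} \left(-3\right) \left(-4\right) 3 \left(-13\right) = 6 \cdot 0 \left(-3\right) \left(-4\right) 3 \left(-13\right) = 0 \cdot 12 \cdot 3 \left(-13\right) = 0 \cdot 36 \left(-13\right) = 0 \left(-13\right) = 0$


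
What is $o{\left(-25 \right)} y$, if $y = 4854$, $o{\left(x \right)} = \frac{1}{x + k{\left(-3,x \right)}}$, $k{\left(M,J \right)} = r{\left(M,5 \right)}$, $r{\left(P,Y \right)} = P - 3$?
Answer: $- \frac{4854}{31} \approx -156.58$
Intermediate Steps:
$r{\left(P,Y \right)} = -3 + P$ ($r{\left(P,Y \right)} = P - 3 = -3 + P$)
$k{\left(M,J \right)} = -3 + M$
$o{\left(x \right)} = \frac{1}{-6 + x}$ ($o{\left(x \right)} = \frac{1}{x - 6} = \frac{1}{-6 + x}$)
$o{\left(-25 \right)} y = \frac{1}{-6 - 25} \cdot 4854 = \frac{1}{-31} \cdot 4854 = \left(- \frac{1}{31}\right) 4854 = - \frac{4854}{31}$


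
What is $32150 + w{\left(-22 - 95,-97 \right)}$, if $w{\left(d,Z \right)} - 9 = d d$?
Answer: $45848$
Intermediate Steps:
$w{\left(d,Z \right)} = 9 + d^{2}$ ($w{\left(d,Z \right)} = 9 + d d = 9 + d^{2}$)
$32150 + w{\left(-22 - 95,-97 \right)} = 32150 + \left(9 + \left(-22 - 95\right)^{2}\right) = 32150 + \left(9 + \left(-117\right)^{2}\right) = 32150 + \left(9 + 13689\right) = 32150 + 13698 = 45848$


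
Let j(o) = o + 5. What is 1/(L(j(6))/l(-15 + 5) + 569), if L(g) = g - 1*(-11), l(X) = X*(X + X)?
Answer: 100/56911 ≈ 0.0017571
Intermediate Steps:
l(X) = 2*X² (l(X) = X*(2*X) = 2*X²)
j(o) = 5 + o
L(g) = 11 + g (L(g) = g + 11 = 11 + g)
1/(L(j(6))/l(-15 + 5) + 569) = 1/((11 + (5 + 6))/((2*(-15 + 5)²)) + 569) = 1/((11 + 11)/((2*(-10)²)) + 569) = 1/(22/((2*100)) + 569) = 1/(22/200 + 569) = 1/(22*(1/200) + 569) = 1/(11/100 + 569) = 1/(56911/100) = 100/56911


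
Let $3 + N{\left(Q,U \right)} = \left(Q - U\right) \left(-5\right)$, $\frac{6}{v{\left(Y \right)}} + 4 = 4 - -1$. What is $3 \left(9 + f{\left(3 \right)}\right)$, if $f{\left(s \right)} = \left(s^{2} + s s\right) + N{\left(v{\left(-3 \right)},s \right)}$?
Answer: $27$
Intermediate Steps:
$v{\left(Y \right)} = 6$ ($v{\left(Y \right)} = \frac{6}{-4 + \left(4 - -1\right)} = \frac{6}{-4 + \left(4 + 1\right)} = \frac{6}{-4 + 5} = \frac{6}{1} = 6 \cdot 1 = 6$)
$N{\left(Q,U \right)} = -3 - 5 Q + 5 U$ ($N{\left(Q,U \right)} = -3 + \left(Q - U\right) \left(-5\right) = -3 - \left(- 5 U + 5 Q\right) = -3 - 5 Q + 5 U$)
$f{\left(s \right)} = -33 + 2 s^{2} + 5 s$ ($f{\left(s \right)} = \left(s^{2} + s s\right) - \left(33 - 5 s\right) = \left(s^{2} + s^{2}\right) - \left(33 - 5 s\right) = 2 s^{2} + \left(-33 + 5 s\right) = -33 + 2 s^{2} + 5 s$)
$3 \left(9 + f{\left(3 \right)}\right) = 3 \left(9 + \left(-33 + 2 \cdot 3^{2} + 5 \cdot 3\right)\right) = 3 \left(9 + \left(-33 + 2 \cdot 9 + 15\right)\right) = 3 \left(9 + \left(-33 + 18 + 15\right)\right) = 3 \left(9 + 0\right) = 3 \cdot 9 = 27$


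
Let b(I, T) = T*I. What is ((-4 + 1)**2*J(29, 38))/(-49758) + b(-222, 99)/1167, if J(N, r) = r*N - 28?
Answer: -61381197/3225977 ≈ -19.027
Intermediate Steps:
b(I, T) = I*T
J(N, r) = -28 + N*r (J(N, r) = N*r - 28 = -28 + N*r)
((-4 + 1)**2*J(29, 38))/(-49758) + b(-222, 99)/1167 = ((-4 + 1)**2*(-28 + 29*38))/(-49758) - 222*99/1167 = ((-3)**2*(-28 + 1102))*(-1/49758) - 21978*1/1167 = (9*1074)*(-1/49758) - 7326/389 = 9666*(-1/49758) - 7326/389 = -1611/8293 - 7326/389 = -61381197/3225977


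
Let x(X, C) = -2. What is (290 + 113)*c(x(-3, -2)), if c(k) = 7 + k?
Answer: 2015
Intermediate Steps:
(290 + 113)*c(x(-3, -2)) = (290 + 113)*(7 - 2) = 403*5 = 2015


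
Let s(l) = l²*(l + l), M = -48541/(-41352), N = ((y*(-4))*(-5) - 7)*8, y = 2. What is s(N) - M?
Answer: 1521732379235/41352 ≈ 3.6799e+7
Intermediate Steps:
N = 264 (N = ((2*(-4))*(-5) - 7)*8 = (-8*(-5) - 7)*8 = (40 - 7)*8 = 33*8 = 264)
M = 48541/41352 (M = -48541*(-1/41352) = 48541/41352 ≈ 1.1738)
s(l) = 2*l³ (s(l) = l²*(2*l) = 2*l³)
s(N) - M = 2*264³ - 1*48541/41352 = 2*18399744 - 48541/41352 = 36799488 - 48541/41352 = 1521732379235/41352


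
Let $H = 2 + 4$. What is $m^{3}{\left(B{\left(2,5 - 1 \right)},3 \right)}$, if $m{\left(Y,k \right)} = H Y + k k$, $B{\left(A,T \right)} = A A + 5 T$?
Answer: $3581577$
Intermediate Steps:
$H = 6$
$B{\left(A,T \right)} = A^{2} + 5 T$
$m{\left(Y,k \right)} = k^{2} + 6 Y$ ($m{\left(Y,k \right)} = 6 Y + k k = 6 Y + k^{2} = k^{2} + 6 Y$)
$m^{3}{\left(B{\left(2,5 - 1 \right)},3 \right)} = \left(3^{2} + 6 \left(2^{2} + 5 \left(5 - 1\right)\right)\right)^{3} = \left(9 + 6 \left(4 + 5 \cdot 4\right)\right)^{3} = \left(9 + 6 \left(4 + 20\right)\right)^{3} = \left(9 + 6 \cdot 24\right)^{3} = \left(9 + 144\right)^{3} = 153^{3} = 3581577$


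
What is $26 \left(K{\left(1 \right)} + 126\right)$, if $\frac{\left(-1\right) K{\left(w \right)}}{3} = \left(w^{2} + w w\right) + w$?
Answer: $3042$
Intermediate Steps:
$K{\left(w \right)} = - 6 w^{2} - 3 w$ ($K{\left(w \right)} = - 3 \left(\left(w^{2} + w w\right) + w\right) = - 3 \left(\left(w^{2} + w^{2}\right) + w\right) = - 3 \left(2 w^{2} + w\right) = - 3 \left(w + 2 w^{2}\right) = - 6 w^{2} - 3 w$)
$26 \left(K{\left(1 \right)} + 126\right) = 26 \left(\left(-3\right) 1 \left(1 + 2 \cdot 1\right) + 126\right) = 26 \left(\left(-3\right) 1 \left(1 + 2\right) + 126\right) = 26 \left(\left(-3\right) 1 \cdot 3 + 126\right) = 26 \left(-9 + 126\right) = 26 \cdot 117 = 3042$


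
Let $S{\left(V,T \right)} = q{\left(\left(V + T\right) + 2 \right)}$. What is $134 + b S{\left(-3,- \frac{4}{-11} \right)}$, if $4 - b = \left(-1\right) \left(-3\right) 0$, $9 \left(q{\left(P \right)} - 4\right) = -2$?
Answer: $\frac{1342}{9} \approx 149.11$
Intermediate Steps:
$q{\left(P \right)} = \frac{34}{9}$ ($q{\left(P \right)} = 4 + \frac{1}{9} \left(-2\right) = 4 - \frac{2}{9} = \frac{34}{9}$)
$S{\left(V,T \right)} = \frac{34}{9}$
$b = 4$ ($b = 4 - \left(-1\right) \left(-3\right) 0 = 4 - 3 \cdot 0 = 4 - 0 = 4 + 0 = 4$)
$134 + b S{\left(-3,- \frac{4}{-11} \right)} = 134 + 4 \cdot \frac{34}{9} = 134 + \frac{136}{9} = \frac{1342}{9}$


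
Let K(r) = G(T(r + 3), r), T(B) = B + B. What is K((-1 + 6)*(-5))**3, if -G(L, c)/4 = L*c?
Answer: -85184000000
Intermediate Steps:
T(B) = 2*B
G(L, c) = -4*L*c
K(r) = -4*r*(6 + 2*r) (K(r) = -4*2*(r + 3)*r = -4*2*(3 + r)*r = -4*(6 + 2*r)*r = -4*r*(6 + 2*r))
K((-1 + 6)*(-5))**3 = (-8*(-1 + 6)*(-5)*(3 + (-1 + 6)*(-5)))**3 = (-8*5*(-5)*(3 + 5*(-5)))**3 = (-8*(-25)*(3 - 25))**3 = (-8*(-25)*(-22))**3 = (-4400)**3 = -85184000000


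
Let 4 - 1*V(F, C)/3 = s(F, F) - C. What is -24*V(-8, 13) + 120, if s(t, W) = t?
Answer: -1680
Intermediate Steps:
V(F, C) = 12 - 3*F + 3*C (V(F, C) = 12 - 3*(F - C) = 12 + (-3*F + 3*C) = 12 - 3*F + 3*C)
-24*V(-8, 13) + 120 = -24*(12 - 3*(-8) + 3*13) + 120 = -24*(12 + 24 + 39) + 120 = -24*75 + 120 = -1800 + 120 = -1680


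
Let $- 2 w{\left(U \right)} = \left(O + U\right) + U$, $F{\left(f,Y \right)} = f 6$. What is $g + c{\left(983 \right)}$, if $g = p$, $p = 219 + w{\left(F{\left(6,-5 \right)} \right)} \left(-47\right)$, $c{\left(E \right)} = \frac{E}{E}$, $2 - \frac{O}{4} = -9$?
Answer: $2946$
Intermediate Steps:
$F{\left(f,Y \right)} = 6 f$
$O = 44$ ($O = 8 - -36 = 8 + 36 = 44$)
$c{\left(E \right)} = 1$
$w{\left(U \right)} = -22 - U$ ($w{\left(U \right)} = - \frac{\left(44 + U\right) + U}{2} = - \frac{44 + 2 U}{2} = -22 - U$)
$p = 2945$ ($p = 219 + \left(-22 - 6 \cdot 6\right) \left(-47\right) = 219 + \left(-22 - 36\right) \left(-47\right) = 219 - -2726 = 219 + 2726 = 2945$)
$g = 2945$
$g + c{\left(983 \right)} = 2945 + 1 = 2946$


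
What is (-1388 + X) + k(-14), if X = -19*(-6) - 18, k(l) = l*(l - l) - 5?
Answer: -1297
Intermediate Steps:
k(l) = -5 (k(l) = l*0 - 5 = 0 - 5 = -5)
X = 96 (X = 114 - 18 = 96)
(-1388 + X) + k(-14) = (-1388 + 96) - 5 = -1292 - 5 = -1297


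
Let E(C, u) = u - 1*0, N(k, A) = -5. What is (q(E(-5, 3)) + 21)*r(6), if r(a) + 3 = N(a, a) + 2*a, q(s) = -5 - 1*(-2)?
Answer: 72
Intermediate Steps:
E(C, u) = u (E(C, u) = u + 0 = u)
q(s) = -3 (q(s) = -5 + 2 = -3)
r(a) = -8 + 2*a (r(a) = -3 + (-5 + 2*a) = -8 + 2*a)
(q(E(-5, 3)) + 21)*r(6) = (-3 + 21)*(-8 + 2*6) = 18*(-8 + 12) = 18*4 = 72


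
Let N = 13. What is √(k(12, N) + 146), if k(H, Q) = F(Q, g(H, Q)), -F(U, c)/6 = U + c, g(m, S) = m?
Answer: 2*I ≈ 2.0*I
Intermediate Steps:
F(U, c) = -6*U - 6*c (F(U, c) = -6*(U + c) = -6*U - 6*c)
k(H, Q) = -6*H - 6*Q (k(H, Q) = -6*Q - 6*H = -6*H - 6*Q)
√(k(12, N) + 146) = √((-6*12 - 6*13) + 146) = √((-72 - 78) + 146) = √(-150 + 146) = √(-4) = 2*I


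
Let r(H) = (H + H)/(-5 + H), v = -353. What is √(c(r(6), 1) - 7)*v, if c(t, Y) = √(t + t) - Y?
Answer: -353*I*√(8 - 2*√6) ≈ -621.62*I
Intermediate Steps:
r(H) = 2*H/(-5 + H) (r(H) = (2*H)/(-5 + H) = 2*H/(-5 + H))
c(t, Y) = -Y + √2*√t (c(t, Y) = √(2*t) - Y = √2*√t - Y = -Y + √2*√t)
√(c(r(6), 1) - 7)*v = √((-1*1 + √2*√(2*6/(-5 + 6))) - 7)*(-353) = √((-1 + √2*√(2*6/1)) - 7)*(-353) = √((-1 + √2*√(2*6*1)) - 7)*(-353) = √((-1 + √2*√12) - 7)*(-353) = √((-1 + √2*(2*√3)) - 7)*(-353) = √((-1 + 2*√6) - 7)*(-353) = √(-8 + 2*√6)*(-353) = -353*√(-8 + 2*√6)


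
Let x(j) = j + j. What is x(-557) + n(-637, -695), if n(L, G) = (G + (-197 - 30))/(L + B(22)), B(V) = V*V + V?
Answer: -145012/131 ≈ -1107.0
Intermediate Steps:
B(V) = V + V**2 (B(V) = V**2 + V = V + V**2)
n(L, G) = (-227 + G)/(506 + L) (n(L, G) = (G + (-197 - 30))/(L + 22*(1 + 22)) = (G - 227)/(L + 22*23) = (-227 + G)/(L + 506) = (-227 + G)/(506 + L))
x(j) = 2*j
x(-557) + n(-637, -695) = 2*(-557) + (-227 - 695)/(506 - 637) = -1114 - 922/(-131) = -1114 - 1/131*(-922) = -1114 + 922/131 = -145012/131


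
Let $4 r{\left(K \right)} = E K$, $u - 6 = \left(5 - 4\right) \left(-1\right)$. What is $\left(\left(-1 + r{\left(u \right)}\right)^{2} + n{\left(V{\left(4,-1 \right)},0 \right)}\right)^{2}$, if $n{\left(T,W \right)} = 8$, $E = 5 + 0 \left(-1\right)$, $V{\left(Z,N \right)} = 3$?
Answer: $\frac{323761}{256} \approx 1264.7$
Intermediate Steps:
$u = 5$ ($u = 6 + \left(5 - 4\right) \left(-1\right) = 6 + 1 \left(-1\right) = 6 - 1 = 5$)
$E = 5$ ($E = 5 + 0 = 5$)
$r{\left(K \right)} = \frac{5 K}{4}$
$\left(\left(-1 + r{\left(u \right)}\right)^{2} + n{\left(V{\left(4,-1 \right)},0 \right)}\right)^{2} = \left(\left(-1 + \frac{5}{4} \cdot 5\right)^{2} + 8\right)^{2} = \left(\left(-1 + \frac{25}{4}\right)^{2} + 8\right)^{2} = \left(\left(\frac{21}{4}\right)^{2} + 8\right)^{2} = \left(\frac{441}{16} + 8\right)^{2} = \left(\frac{569}{16}\right)^{2} = \frac{323761}{256}$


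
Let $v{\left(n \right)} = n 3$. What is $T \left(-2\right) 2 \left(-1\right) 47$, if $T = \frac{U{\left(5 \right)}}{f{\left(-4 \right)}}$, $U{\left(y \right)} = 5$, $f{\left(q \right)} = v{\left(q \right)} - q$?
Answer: $- \frac{235}{2} \approx -117.5$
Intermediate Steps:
$v{\left(n \right)} = 3 n$
$f{\left(q \right)} = 2 q$ ($f{\left(q \right)} = 3 q - q = 2 q$)
$T = - \frac{5}{8}$ ($T = \frac{5}{2 \left(-4\right)} = \frac{5}{-8} = 5 \left(- \frac{1}{8}\right) = - \frac{5}{8} \approx -0.625$)
$T \left(-2\right) 2 \left(-1\right) 47 = - \frac{5 \left(-2\right) 2 \left(-1\right)}{8} \cdot 47 = - \frac{5 \left(\left(-4\right) \left(-1\right)\right)}{8} \cdot 47 = \left(- \frac{5}{8}\right) 4 \cdot 47 = \left(- \frac{5}{2}\right) 47 = - \frac{235}{2}$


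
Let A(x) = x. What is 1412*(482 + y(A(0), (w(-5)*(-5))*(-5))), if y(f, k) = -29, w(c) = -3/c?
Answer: 639636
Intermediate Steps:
1412*(482 + y(A(0), (w(-5)*(-5))*(-5))) = 1412*(482 - 29) = 1412*453 = 639636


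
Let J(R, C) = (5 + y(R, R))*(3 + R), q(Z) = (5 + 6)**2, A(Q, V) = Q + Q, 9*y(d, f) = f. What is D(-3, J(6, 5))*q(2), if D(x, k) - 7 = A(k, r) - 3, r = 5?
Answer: 12826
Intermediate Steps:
y(d, f) = f/9
A(Q, V) = 2*Q
q(Z) = 121 (q(Z) = 11**2 = 121)
J(R, C) = (3 + R)*(5 + R/9) (J(R, C) = (5 + R/9)*(3 + R) = (3 + R)*(5 + R/9))
D(x, k) = 4 + 2*k (D(x, k) = 7 + (2*k - 3) = 7 + (-3 + 2*k) = 4 + 2*k)
D(-3, J(6, 5))*q(2) = (4 + 2*(15 + (1/9)*6**2 + (16/3)*6))*121 = (4 + 2*(15 + (1/9)*36 + 32))*121 = (4 + 2*(15 + 4 + 32))*121 = (4 + 2*51)*121 = (4 + 102)*121 = 106*121 = 12826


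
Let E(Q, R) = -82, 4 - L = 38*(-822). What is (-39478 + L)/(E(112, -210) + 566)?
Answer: -4119/242 ≈ -17.021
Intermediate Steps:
L = 31240 (L = 4 - 38*(-822) = 4 - 1*(-31236) = 4 + 31236 = 31240)
(-39478 + L)/(E(112, -210) + 566) = (-39478 + 31240)/(-82 + 566) = -8238/484 = -8238*1/484 = -4119/242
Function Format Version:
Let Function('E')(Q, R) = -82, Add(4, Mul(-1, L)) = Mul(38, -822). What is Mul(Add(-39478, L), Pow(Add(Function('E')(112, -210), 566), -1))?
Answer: Rational(-4119, 242) ≈ -17.021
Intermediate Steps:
L = 31240 (L = Add(4, Mul(-1, Mul(38, -822))) = Add(4, Mul(-1, -31236)) = Add(4, 31236) = 31240)
Mul(Add(-39478, L), Pow(Add(Function('E')(112, -210), 566), -1)) = Mul(Add(-39478, 31240), Pow(Add(-82, 566), -1)) = Mul(-8238, Pow(484, -1)) = Mul(-8238, Rational(1, 484)) = Rational(-4119, 242)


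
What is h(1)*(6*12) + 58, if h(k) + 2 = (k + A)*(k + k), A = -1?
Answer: -86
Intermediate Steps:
h(k) = -2 + 2*k*(-1 + k) (h(k) = -2 + (k - 1)*(k + k) = -2 + (-1 + k)*(2*k) = -2 + 2*k*(-1 + k))
h(1)*(6*12) + 58 = (-2 - 2*1 + 2*1²)*(6*12) + 58 = (-2 - 2 + 2*1)*72 + 58 = (-2 - 2 + 2)*72 + 58 = -2*72 + 58 = -144 + 58 = -86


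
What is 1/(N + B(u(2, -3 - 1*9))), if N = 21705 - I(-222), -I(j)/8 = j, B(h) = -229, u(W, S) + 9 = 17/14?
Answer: 1/19700 ≈ 5.0761e-5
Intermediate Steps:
u(W, S) = -109/14 (u(W, S) = -9 + 17/14 = -109/14)
I(j) = -8*j
N = 19929 (N = 21705 - (-8)*(-222) = 21705 - 1*1776 = 21705 - 1776 = 19929)
1/(N + B(u(2, -3 - 1*9))) = 1/(19929 - 229) = 1/19700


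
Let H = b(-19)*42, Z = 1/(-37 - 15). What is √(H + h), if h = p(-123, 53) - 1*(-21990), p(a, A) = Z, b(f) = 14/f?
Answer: 5*√214351787/494 ≈ 148.19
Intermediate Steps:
Z = -1/52 (Z = 1/(-52) = -1/52 ≈ -0.019231)
p(a, A) = -1/52
h = 1143479/52 (h = -1/52 - 1*(-21990) = -1/52 + 21990 = 1143479/52 ≈ 21990.)
H = -588/19 (H = (14/(-19))*42 = (14*(-1/19))*42 = -14/19*42 = -588/19 ≈ -30.947)
√(H + h) = √(-588/19 + 1143479/52) = √(21695525/988) = 5*√214351787/494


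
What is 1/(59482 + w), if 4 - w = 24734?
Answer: 1/34752 ≈ 2.8775e-5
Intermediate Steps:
w = -24730 (w = 4 - 1*24734 = 4 - 24734 = -24730)
1/(59482 + w) = 1/(59482 - 24730) = 1/34752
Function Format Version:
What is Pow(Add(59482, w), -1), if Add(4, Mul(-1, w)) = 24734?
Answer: Rational(1, 34752) ≈ 2.8775e-5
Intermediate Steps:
w = -24730 (w = Add(4, Mul(-1, 24734)) = Add(4, -24734) = -24730)
Pow(Add(59482, w), -1) = Pow(Add(59482, -24730), -1) = Pow(34752, -1) = Rational(1, 34752)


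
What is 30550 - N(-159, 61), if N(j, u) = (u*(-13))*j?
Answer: -95537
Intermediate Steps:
N(j, u) = -13*j*u (N(j, u) = (-13*u)*j = -13*j*u)
30550 - N(-159, 61) = 30550 - (-13)*(-159)*61 = 30550 - 1*126087 = 30550 - 126087 = -95537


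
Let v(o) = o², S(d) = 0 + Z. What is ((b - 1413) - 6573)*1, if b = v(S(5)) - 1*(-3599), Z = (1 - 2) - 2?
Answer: -4378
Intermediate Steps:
Z = -3 (Z = -1 - 2 = -3)
S(d) = -3 (S(d) = 0 - 3 = -3)
b = 3608 (b = (-3)² - 1*(-3599) = 9 + 3599 = 3608)
((b - 1413) - 6573)*1 = ((3608 - 1413) - 6573)*1 = (2195 - 6573)*1 = -4378*1 = -4378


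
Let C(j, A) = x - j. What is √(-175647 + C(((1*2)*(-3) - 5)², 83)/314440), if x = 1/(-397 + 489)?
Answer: I*√9186963369767458730/7232120 ≈ 419.1*I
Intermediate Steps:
x = 1/92 ≈ 0.010870
C(j, A) = 1/92 - j
√(-175647 + C(((1*2)*(-3) - 5)², 83)/314440) = √(-175647 + (1/92 - ((1*2)*(-3) - 5)²)/314440) = √(-175647 + (1/92 - (2*(-3) - 5)²)*(1/314440)) = √(-175647 + (1/92 - (-6 - 5)²)*(1/314440)) = √(-175647 + (1/92 - 1*(-11)²)*(1/314440)) = √(-175647 + (1/92 - 1*121)*(1/314440)) = √(-175647 + (1/92 - 121)*(1/314440)) = √(-175647 - 11131/92*1/314440) = √(-175647 - 11131/28928480) = √(-5081200737691/28928480) = I*√9186963369767458730/7232120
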